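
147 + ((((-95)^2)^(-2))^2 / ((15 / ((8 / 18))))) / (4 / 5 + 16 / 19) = 54048164199823828126 / 367674586393359375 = 147.00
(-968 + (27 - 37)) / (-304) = 489 / 152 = 3.22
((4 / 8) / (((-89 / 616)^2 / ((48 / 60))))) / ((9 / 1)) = 2.13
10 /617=0.02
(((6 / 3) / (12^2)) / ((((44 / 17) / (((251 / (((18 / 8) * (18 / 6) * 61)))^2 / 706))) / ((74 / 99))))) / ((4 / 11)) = 39627629 / 6825423364056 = 0.00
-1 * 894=-894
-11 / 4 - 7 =-39 / 4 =-9.75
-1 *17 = -17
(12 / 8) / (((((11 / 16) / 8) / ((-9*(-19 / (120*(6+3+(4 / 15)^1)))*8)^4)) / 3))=492500782656 / 4106311451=119.94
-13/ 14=-0.93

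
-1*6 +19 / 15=-71 / 15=-4.73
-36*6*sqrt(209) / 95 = -216*sqrt(209) / 95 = -32.87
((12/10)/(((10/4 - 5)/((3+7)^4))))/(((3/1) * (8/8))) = -1600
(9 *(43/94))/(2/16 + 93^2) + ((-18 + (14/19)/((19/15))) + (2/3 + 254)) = 835588799224/3521992893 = 237.25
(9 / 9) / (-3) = -1 / 3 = -0.33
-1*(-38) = 38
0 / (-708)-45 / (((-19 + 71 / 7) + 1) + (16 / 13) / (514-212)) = 618345 / 107909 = 5.73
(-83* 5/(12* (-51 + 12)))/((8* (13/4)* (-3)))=-415/36504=-0.01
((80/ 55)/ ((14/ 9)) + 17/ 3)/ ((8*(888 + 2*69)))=1525/ 1896048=0.00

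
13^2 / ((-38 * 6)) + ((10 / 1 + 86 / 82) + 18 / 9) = 115051 / 9348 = 12.31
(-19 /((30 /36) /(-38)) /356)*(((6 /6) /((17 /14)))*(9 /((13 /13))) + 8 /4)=34656 /1513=22.91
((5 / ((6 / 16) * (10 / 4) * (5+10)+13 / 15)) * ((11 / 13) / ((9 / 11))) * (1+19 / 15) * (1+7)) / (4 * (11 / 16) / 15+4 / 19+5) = 90956800 / 78112983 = 1.16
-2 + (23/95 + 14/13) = -841/1235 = -0.68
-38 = -38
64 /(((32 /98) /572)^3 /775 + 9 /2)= 34127778910825600 /2399609454667553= 14.22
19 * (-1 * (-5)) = 95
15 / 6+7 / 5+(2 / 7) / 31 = 8483 / 2170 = 3.91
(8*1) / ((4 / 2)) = 4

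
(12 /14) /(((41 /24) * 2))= 72 /287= 0.25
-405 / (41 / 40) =-395.12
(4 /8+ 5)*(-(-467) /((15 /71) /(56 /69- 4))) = -8023994 /207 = -38763.26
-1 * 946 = -946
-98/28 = -7/2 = -3.50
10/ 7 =1.43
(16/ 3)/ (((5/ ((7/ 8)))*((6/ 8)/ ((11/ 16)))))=77/ 90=0.86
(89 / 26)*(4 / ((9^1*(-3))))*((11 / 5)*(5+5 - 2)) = -15664 / 1755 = -8.93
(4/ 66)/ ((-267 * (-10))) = 1/ 44055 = 0.00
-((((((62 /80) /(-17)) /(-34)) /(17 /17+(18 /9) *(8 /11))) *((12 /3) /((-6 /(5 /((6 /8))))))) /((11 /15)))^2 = -24025 /2191925124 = -0.00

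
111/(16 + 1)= 111/17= 6.53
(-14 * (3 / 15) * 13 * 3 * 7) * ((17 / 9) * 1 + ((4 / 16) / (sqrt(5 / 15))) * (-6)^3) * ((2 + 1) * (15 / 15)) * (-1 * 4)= -840612.40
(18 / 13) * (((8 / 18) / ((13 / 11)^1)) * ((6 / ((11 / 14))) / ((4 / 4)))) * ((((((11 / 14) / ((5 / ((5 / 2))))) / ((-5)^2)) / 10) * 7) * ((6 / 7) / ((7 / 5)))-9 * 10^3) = -1058399208 / 29575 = -35786.96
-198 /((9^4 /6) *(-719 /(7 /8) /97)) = 7469 /349434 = 0.02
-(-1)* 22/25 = 22/25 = 0.88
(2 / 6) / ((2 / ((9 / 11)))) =3 / 22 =0.14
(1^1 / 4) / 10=1 / 40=0.02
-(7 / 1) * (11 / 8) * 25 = -1925 / 8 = -240.62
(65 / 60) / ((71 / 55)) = 715 / 852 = 0.84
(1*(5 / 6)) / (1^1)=5 / 6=0.83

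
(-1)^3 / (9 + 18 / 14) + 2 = 137 / 72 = 1.90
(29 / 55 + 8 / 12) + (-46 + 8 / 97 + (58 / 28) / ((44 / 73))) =-37004621 / 896280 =-41.29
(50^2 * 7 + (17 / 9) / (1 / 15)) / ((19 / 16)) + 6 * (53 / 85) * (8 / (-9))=14757.38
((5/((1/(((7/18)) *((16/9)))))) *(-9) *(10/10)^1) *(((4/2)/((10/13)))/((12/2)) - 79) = 65996/27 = 2444.30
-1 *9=-9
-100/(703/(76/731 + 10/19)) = -0.09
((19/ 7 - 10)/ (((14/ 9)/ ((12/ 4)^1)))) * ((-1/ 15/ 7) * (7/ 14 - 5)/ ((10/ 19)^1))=-78489/ 68600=-1.14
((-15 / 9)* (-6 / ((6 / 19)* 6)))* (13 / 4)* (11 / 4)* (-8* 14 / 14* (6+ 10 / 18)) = -801515 / 324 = -2473.81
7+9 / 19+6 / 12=303 / 38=7.97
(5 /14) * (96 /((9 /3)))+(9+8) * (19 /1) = 2341 /7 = 334.43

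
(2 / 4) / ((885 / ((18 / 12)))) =0.00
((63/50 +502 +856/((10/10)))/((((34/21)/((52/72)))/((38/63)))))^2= 281798702233321/2106810000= 133756.11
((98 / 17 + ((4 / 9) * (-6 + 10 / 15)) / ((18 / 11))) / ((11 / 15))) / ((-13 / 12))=-356600 / 65637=-5.43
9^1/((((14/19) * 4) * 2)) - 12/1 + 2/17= -19717/1904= -10.36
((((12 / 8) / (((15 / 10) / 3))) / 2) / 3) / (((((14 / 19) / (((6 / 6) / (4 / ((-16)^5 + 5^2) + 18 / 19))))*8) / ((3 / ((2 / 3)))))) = 486677457 / 1207925888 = 0.40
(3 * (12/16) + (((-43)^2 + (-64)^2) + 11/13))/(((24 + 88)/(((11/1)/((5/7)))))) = 3402311/4160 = 817.86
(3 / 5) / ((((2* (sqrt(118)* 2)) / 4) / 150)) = 45* sqrt(118) / 59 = 8.29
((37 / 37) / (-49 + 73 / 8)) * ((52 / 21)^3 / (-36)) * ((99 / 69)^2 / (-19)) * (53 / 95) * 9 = -163948928 / 28493529645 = -0.01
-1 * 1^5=-1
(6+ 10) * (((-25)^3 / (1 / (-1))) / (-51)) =-250000 / 51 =-4901.96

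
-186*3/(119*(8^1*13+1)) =-0.04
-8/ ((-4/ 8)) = 16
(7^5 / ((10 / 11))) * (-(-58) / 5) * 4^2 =85782928 / 25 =3431317.12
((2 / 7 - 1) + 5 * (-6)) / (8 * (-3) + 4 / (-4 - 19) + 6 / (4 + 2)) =4945 / 3731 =1.33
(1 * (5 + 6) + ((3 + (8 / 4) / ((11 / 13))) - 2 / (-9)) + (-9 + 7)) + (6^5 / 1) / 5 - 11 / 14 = 10873171 / 6930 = 1569.00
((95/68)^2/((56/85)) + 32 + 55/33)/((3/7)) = 85.47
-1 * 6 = -6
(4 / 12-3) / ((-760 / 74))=74 / 285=0.26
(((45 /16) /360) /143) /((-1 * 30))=-1 /549120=-0.00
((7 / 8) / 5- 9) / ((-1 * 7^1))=353 / 280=1.26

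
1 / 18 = 0.06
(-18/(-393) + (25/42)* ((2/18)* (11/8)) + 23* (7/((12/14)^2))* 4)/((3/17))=5904038681/1188432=4967.92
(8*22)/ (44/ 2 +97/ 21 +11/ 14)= 7392/ 1151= 6.42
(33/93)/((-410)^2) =11/5211100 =0.00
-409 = -409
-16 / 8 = -2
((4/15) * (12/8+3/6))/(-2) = -4/15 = -0.27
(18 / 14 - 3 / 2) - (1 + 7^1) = -115 / 14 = -8.21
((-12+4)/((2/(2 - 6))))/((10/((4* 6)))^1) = 192/5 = 38.40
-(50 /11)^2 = -2500 /121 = -20.66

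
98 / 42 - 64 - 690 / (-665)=-24191 / 399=-60.63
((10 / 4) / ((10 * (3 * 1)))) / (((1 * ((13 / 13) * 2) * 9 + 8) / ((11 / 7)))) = 11 / 2184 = 0.01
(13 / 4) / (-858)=-1 / 264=-0.00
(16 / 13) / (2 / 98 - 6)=-784 / 3809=-0.21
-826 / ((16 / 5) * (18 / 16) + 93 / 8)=-4720 / 87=-54.25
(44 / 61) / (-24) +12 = 4381 / 366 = 11.97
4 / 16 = 1 / 4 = 0.25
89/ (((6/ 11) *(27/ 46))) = 22517/ 81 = 277.99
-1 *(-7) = 7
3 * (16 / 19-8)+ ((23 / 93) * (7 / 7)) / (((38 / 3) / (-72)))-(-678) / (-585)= -24.04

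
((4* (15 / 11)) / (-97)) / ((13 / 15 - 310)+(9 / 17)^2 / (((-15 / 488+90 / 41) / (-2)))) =750908700 / 4131519802729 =0.00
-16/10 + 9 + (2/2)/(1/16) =117/5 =23.40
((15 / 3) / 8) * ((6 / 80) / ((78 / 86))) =43 / 832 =0.05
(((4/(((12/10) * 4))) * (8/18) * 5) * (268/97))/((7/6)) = 26800/6111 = 4.39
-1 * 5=-5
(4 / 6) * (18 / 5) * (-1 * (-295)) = 708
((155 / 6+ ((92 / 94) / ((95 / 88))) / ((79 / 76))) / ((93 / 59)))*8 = 702035572 / 5179635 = 135.54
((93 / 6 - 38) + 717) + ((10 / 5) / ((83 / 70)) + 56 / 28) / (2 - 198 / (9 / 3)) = 1844439 / 2656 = 694.44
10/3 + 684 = 2062/3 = 687.33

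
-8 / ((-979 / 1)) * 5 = 40 / 979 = 0.04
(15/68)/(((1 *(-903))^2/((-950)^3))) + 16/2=-1034753542/4620651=-223.94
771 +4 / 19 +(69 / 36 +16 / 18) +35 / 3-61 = 495683 / 684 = 724.68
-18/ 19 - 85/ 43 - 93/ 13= -107038/ 10621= -10.08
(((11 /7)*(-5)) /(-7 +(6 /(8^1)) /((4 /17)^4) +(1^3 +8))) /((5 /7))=-11264 /252611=-0.04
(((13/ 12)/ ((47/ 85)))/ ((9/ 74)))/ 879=40885/ 2230902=0.02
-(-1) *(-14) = -14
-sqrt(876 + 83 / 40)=-sqrt(351230) / 20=-29.63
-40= -40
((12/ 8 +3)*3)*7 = 189/ 2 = 94.50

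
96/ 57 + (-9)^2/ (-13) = -4.55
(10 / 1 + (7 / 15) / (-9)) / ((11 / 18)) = 2686 / 165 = 16.28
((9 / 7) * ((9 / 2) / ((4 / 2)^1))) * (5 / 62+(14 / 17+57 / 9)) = 617895 / 29512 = 20.94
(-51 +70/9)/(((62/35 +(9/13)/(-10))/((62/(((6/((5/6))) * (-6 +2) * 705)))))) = 5486845/70764516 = 0.08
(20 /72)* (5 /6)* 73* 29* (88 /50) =862.48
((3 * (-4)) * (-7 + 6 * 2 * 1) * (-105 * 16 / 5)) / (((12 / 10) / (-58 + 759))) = 11776800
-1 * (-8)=8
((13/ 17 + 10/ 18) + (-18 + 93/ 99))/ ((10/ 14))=-185437/ 8415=-22.04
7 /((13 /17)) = 9.15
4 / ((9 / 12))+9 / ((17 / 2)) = 326 / 51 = 6.39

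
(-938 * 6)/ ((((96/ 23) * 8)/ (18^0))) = -10787/ 64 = -168.55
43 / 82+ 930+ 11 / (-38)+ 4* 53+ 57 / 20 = 1145.08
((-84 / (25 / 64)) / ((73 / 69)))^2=137599451136 / 3330625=41313.40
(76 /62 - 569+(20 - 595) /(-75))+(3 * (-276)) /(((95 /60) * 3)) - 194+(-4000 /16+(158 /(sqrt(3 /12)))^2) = 174363278 /1767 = 98677.58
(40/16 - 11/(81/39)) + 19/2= 181/27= 6.70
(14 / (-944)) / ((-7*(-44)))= -1 / 20768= -0.00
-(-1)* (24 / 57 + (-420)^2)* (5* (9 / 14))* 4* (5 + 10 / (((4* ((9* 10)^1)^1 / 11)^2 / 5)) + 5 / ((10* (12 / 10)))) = 4237689365 / 342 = 12390904.58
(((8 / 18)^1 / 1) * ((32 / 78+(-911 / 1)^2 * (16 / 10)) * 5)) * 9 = 1035741728 / 39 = 26557480.21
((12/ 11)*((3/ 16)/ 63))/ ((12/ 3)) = 1/ 1232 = 0.00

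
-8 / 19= -0.42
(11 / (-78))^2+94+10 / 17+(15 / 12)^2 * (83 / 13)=104.58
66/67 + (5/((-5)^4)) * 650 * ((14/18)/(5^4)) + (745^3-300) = 779176486165319/1884375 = 413493325.99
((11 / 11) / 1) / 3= 1 / 3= 0.33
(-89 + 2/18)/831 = -800/7479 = -0.11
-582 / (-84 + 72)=97 / 2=48.50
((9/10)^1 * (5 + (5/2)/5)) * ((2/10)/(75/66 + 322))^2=11979/6317235125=0.00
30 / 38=15 / 19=0.79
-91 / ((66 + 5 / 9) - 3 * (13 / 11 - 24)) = -0.67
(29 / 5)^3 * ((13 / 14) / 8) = 317057 / 14000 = 22.65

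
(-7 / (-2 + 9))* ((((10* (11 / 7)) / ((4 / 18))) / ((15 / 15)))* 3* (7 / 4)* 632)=-234630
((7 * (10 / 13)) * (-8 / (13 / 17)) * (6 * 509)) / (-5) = 5814816 / 169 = 34407.20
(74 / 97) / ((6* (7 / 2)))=74 / 2037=0.04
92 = 92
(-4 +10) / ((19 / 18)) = 108 / 19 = 5.68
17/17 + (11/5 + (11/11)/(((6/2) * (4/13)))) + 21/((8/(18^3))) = 918797/60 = 15313.28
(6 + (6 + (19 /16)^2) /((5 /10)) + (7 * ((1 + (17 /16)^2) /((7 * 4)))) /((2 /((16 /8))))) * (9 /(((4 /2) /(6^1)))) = 576.52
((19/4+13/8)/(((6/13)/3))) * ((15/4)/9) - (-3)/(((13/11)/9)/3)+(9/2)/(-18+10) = 70921/832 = 85.24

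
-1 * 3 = -3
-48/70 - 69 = -2439/35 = -69.69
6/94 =3/47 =0.06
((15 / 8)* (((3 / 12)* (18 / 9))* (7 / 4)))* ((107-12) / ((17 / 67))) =614.27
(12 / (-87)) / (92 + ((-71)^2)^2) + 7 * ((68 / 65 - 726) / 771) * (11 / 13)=-891304606133426 / 160037882822805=-5.57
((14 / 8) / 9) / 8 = 7 / 288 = 0.02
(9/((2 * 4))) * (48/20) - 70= -673/10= -67.30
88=88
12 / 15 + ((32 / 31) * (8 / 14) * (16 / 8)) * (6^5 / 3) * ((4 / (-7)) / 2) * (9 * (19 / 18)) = -63031364 / 7595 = -8299.06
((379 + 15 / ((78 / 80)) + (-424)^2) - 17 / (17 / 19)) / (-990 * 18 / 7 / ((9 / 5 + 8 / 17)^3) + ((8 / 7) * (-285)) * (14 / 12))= -7365986881827 / 24429111785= -301.52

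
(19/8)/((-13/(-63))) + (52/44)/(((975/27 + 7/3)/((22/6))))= 209109/17992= 11.62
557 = 557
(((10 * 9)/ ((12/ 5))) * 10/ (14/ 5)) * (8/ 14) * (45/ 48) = 28125/ 392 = 71.75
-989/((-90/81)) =8901/10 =890.10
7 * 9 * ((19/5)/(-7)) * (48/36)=-45.60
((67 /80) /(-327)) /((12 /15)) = -67 /20928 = -0.00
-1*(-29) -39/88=2513/88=28.56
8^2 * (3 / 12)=16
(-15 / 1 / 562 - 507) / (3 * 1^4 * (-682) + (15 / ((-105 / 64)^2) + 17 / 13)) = 2722687695 / 10949888294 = 0.25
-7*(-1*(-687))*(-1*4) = 19236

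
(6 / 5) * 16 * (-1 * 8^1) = -768 / 5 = -153.60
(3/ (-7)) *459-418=-614.71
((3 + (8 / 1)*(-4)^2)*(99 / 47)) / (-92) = -12969 / 4324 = -3.00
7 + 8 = 15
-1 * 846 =-846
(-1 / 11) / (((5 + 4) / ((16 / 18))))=-8 / 891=-0.01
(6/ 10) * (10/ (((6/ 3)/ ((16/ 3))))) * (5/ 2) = 40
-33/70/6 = -0.08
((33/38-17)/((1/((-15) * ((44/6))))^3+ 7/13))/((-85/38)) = 3460600/258383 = 13.39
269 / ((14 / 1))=269 / 14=19.21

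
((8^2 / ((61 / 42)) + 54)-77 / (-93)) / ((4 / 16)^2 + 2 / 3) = 135.63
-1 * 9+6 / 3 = -7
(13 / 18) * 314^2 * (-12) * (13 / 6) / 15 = -16662724 / 135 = -123427.59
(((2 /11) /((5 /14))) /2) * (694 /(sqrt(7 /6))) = 1388 * sqrt(42) /55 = 163.55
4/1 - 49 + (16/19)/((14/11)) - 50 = -94.34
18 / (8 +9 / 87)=2.22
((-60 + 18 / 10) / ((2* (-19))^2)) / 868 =-291 / 6266960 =-0.00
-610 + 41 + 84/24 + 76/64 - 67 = -10101/16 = -631.31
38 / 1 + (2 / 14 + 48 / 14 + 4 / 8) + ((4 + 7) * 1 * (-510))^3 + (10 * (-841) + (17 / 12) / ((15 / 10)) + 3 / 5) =-55615924150411 / 315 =-176558489366.38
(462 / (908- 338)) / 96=77 / 9120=0.01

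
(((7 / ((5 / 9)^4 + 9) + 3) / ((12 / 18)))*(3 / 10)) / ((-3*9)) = -74983 / 1193480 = -0.06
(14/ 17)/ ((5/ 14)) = 196/ 85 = 2.31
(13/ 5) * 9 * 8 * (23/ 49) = 21528/ 245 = 87.87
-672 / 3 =-224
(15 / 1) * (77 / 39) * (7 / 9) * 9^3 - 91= 217112 / 13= 16700.92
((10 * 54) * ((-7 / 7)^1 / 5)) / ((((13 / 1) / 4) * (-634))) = 0.05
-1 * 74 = -74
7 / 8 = 0.88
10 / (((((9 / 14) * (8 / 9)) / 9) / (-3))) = -945 / 2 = -472.50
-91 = -91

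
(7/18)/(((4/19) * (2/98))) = 6517/72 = 90.51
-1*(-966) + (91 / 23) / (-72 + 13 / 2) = 2910376 / 3013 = 965.94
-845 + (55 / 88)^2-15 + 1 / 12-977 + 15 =-349733 / 192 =-1821.53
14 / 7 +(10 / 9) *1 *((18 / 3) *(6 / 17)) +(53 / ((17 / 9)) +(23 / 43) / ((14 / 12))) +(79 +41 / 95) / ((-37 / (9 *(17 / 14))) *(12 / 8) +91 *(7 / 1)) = 36923663143 / 1119036730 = 33.00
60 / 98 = 30 / 49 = 0.61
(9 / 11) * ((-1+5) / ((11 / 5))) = 180 / 121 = 1.49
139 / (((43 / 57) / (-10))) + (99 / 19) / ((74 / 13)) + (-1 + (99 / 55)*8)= -552659509 / 302290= -1828.24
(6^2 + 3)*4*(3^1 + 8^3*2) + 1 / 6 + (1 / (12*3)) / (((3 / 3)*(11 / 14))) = 15861008 / 99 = 160212.20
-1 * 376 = -376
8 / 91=0.09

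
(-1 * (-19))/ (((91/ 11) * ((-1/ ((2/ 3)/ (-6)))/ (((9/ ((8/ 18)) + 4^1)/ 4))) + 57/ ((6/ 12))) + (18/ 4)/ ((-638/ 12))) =30943/ 205521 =0.15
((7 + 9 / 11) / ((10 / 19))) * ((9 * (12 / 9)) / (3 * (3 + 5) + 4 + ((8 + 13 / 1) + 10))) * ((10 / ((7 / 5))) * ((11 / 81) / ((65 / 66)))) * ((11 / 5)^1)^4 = 2105258672 / 30200625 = 69.71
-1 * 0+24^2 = 576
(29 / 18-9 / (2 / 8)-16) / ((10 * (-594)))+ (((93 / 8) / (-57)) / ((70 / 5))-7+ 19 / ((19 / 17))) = 284234147 / 28440720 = 9.99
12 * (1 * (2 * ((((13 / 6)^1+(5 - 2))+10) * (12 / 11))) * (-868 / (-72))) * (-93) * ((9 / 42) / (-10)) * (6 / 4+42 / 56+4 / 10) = 13904709 / 550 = 25281.29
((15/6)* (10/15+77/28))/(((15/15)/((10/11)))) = 1025/132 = 7.77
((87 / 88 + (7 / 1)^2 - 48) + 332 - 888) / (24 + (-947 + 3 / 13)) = 633789 / 1055648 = 0.60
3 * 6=18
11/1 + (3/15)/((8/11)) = 451/40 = 11.28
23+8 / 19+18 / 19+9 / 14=6653 / 266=25.01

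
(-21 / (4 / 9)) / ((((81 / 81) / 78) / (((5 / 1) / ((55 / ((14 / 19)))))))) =-51597 / 209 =-246.88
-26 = -26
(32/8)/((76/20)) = 20/19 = 1.05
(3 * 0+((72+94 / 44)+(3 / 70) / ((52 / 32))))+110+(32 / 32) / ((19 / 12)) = 35146031 / 190190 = 184.79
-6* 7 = -42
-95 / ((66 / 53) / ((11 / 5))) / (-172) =1007 / 1032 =0.98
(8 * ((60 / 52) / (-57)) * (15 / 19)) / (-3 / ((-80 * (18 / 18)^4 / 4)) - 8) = 12000 / 736801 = 0.02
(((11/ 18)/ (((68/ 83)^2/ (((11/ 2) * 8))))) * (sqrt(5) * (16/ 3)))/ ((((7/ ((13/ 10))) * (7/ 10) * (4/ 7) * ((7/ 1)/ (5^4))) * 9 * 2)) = 6772748125 * sqrt(5)/ 13764492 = 1100.25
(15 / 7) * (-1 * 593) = -8895 / 7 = -1270.71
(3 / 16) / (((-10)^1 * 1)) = -3 / 160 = -0.02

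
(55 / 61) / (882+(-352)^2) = 55 / 7611946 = 0.00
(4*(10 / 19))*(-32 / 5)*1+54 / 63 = -1678 / 133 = -12.62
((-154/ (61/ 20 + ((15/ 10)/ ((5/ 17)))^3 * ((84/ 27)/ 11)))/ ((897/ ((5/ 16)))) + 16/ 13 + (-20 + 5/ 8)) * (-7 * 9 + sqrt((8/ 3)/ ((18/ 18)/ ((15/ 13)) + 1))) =610115962323/ 533705432 - 29053141063 * sqrt(70)/ 11207814072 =1121.48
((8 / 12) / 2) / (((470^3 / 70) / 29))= 203 / 31146900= 0.00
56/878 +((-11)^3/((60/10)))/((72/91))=-53160023/189648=-280.31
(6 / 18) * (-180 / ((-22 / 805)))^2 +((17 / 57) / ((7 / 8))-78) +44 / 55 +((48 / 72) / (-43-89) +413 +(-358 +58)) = 20943572313011 / 1448370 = 14460098.12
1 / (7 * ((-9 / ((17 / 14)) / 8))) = -68 / 441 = -0.15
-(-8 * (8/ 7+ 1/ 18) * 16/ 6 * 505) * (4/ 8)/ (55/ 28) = 976064/ 297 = 3286.41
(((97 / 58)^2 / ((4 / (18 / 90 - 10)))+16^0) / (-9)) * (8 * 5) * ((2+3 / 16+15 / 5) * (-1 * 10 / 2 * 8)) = -163410815 / 30276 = -5397.37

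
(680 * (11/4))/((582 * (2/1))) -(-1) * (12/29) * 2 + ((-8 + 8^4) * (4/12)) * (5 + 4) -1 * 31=206509657/16878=12235.43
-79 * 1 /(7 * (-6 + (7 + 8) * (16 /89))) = 7031 /2058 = 3.42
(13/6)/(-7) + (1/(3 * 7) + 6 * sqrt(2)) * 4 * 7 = 43/42 + 168 * sqrt(2) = 238.61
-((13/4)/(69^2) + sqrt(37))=-sqrt(37) - 13/19044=-6.08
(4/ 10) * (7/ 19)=14/ 95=0.15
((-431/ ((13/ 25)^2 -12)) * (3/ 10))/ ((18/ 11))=592625/ 87972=6.74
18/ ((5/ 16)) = 288/ 5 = 57.60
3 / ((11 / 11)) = 3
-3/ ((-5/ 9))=27/ 5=5.40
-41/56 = -0.73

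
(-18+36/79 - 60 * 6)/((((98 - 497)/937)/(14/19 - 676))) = -119519840820/199633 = -598697.81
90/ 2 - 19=26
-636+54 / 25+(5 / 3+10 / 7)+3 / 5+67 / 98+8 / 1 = -4567739 / 7350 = -621.46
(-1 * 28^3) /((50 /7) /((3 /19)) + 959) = -460992 /21089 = -21.86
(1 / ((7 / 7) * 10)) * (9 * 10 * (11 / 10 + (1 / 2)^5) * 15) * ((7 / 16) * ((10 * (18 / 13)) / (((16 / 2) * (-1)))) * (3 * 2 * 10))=-23091075 / 3328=-6938.42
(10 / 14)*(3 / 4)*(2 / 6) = 5 / 28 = 0.18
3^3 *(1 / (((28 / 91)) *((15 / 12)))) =351 / 5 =70.20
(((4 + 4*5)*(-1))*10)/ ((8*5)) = -6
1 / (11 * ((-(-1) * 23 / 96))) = 96 / 253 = 0.38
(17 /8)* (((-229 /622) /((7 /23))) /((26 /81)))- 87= -86042643 /905632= -95.01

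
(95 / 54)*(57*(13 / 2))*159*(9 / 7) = 3730935 / 28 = 133247.68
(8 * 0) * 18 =0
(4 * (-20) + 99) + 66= 85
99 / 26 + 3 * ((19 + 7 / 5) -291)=-105039 / 130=-807.99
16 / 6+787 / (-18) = -739 / 18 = -41.06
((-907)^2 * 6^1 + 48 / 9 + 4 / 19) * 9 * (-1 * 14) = -11816543508 / 19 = -621923342.53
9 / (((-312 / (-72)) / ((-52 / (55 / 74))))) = -7992 / 55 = -145.31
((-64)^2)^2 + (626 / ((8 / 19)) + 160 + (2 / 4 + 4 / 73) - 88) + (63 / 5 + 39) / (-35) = 857395342739 / 51100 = 16778773.83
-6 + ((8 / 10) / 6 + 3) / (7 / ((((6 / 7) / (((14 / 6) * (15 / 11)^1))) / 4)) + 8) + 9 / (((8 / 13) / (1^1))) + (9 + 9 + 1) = 2043003 / 73880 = 27.65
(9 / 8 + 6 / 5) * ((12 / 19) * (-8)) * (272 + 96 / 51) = -5196096 / 1615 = -3217.40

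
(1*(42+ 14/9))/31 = 392/279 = 1.41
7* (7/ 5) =49/ 5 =9.80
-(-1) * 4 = 4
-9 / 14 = -0.64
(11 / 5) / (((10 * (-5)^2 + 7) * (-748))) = -1 / 87380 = -0.00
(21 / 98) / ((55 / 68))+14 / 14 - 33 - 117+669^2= 172253722 / 385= 447412.26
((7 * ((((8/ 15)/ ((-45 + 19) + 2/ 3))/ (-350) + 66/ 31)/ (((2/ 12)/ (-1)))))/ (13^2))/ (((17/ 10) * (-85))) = 13167372/ 3595918625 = 0.00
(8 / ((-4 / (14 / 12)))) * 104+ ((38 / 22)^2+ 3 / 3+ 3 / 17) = -238.51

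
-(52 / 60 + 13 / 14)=-377 / 210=-1.80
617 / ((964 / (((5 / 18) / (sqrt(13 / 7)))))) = 3085 * sqrt(91) / 225576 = 0.13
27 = 27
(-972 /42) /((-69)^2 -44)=-162 /33019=-0.00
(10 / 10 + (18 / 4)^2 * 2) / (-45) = -83 / 90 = -0.92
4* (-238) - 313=-1265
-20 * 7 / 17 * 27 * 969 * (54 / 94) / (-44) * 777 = 1130033835 / 517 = 2185752.10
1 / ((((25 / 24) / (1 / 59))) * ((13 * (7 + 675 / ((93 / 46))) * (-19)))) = -744 / 3849822275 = -0.00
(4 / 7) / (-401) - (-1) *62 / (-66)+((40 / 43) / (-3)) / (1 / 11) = -17333287 / 3983133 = -4.35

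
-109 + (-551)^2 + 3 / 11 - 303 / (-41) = 136878348 / 451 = 303499.66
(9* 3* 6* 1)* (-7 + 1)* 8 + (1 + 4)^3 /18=-7769.06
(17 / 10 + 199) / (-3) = -669 / 10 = -66.90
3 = 3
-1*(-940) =940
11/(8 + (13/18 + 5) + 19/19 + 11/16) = 1584/2219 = 0.71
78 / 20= 39 / 10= 3.90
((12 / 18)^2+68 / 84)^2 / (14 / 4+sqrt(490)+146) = 0.01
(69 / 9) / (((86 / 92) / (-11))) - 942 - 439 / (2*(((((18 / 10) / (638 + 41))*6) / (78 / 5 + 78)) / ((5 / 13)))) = -21406857 / 43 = -497833.88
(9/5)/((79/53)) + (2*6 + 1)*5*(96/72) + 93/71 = 89.18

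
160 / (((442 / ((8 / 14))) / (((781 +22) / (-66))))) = -2.52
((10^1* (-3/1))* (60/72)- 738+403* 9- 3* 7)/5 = 2843/5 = 568.60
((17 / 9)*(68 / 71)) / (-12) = -289 / 1917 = -0.15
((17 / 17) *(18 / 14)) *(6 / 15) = 18 / 35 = 0.51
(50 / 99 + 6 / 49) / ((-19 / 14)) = -6088 / 13167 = -0.46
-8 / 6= -4 / 3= -1.33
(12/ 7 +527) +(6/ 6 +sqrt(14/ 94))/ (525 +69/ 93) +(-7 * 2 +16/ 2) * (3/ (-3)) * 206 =31 * sqrt(329)/ 766006 +201329411/ 114086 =1764.72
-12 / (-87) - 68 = -1968 / 29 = -67.86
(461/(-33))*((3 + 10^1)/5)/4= -5993/660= -9.08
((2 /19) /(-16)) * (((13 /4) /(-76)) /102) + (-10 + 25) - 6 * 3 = -14139635 /4713216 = -3.00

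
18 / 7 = 2.57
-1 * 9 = -9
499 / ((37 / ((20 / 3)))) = 9980 / 111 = 89.91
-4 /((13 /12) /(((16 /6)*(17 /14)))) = -1088 /91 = -11.96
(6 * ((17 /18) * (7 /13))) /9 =119 /351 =0.34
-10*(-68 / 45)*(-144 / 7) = -2176 / 7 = -310.86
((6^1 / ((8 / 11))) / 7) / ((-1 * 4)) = -33 / 112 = -0.29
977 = 977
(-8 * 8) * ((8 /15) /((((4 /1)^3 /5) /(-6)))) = 16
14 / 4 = 7 / 2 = 3.50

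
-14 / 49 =-2 / 7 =-0.29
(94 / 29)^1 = 3.24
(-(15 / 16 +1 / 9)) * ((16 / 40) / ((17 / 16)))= -302 / 765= -0.39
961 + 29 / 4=3873 / 4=968.25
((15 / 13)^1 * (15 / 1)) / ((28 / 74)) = 8325 / 182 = 45.74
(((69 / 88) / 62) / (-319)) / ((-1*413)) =69 / 718811632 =0.00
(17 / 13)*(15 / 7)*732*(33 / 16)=1539945 / 364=4230.62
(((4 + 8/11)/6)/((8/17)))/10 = 221/1320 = 0.17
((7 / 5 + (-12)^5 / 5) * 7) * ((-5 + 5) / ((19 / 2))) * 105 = 0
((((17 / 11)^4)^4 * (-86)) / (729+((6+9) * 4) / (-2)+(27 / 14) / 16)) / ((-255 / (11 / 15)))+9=1379835147691158458381177 / 147188158891874818549425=9.37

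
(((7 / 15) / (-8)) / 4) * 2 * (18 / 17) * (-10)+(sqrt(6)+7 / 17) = 49 / 68+sqrt(6) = 3.17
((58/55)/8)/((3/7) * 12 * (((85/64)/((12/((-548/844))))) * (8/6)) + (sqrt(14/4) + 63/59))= -8104671623468/338872374125065 + 7047141472672 * sqrt(14)/338872374125065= 0.05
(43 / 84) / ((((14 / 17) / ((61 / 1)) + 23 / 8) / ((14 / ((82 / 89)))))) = 7937198 / 2947449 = 2.69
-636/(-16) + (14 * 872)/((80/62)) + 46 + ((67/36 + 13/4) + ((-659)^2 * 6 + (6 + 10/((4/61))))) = 470771381/180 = 2615396.56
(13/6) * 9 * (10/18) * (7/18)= 4.21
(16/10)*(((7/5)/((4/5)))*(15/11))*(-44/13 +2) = -756/143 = -5.29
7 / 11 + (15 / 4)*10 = 839 / 22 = 38.14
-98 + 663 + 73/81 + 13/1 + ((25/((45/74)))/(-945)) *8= 578.55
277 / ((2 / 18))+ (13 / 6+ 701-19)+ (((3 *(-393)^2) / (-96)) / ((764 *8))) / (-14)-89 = 3088.22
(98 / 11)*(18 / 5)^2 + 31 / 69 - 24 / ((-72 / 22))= 779521 / 6325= 123.24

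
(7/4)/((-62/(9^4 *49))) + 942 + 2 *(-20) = -2026727/248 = -8172.29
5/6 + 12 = 77/6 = 12.83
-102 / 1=-102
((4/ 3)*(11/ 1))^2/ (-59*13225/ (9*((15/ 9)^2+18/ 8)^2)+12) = -15856324/ 251924553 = -0.06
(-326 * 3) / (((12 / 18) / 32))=-46944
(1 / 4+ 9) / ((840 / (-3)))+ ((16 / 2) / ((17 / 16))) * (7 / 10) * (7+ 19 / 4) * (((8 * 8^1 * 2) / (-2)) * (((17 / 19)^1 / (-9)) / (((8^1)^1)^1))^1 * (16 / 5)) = 150897773 / 957600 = 157.58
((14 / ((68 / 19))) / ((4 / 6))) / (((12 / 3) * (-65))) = -399 / 17680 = -0.02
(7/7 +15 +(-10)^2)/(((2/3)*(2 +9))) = 174/11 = 15.82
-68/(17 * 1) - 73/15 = -133/15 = -8.87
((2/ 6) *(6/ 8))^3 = 1/ 64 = 0.02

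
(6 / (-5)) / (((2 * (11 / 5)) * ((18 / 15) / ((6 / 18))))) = -5 / 66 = -0.08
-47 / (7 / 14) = -94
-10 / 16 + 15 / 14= 25 / 56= 0.45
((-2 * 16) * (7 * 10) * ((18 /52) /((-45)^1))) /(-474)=-112 /3081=-0.04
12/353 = 0.03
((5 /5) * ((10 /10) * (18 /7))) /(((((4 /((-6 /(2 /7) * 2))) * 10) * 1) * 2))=-27 /20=-1.35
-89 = -89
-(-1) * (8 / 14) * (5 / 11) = 20 / 77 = 0.26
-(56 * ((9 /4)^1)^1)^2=-15876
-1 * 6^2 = -36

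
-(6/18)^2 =-1/9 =-0.11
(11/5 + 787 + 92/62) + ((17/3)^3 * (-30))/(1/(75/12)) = -33327.37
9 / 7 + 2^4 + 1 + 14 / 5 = 738 / 35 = 21.09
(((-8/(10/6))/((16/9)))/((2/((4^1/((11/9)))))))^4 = 3486784401/9150625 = 381.04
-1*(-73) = 73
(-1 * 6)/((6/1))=-1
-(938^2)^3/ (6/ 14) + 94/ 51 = -81052047760145986402/ 51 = -1589255838434235027.49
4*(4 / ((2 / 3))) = 24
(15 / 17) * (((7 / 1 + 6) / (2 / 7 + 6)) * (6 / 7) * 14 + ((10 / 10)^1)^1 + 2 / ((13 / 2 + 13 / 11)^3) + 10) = 28529955030 / 902613283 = 31.61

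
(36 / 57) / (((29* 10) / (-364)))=-2184 / 2755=-0.79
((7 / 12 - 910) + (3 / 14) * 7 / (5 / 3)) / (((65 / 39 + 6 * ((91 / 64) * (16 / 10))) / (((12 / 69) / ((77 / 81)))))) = -17661564 / 1627549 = -10.85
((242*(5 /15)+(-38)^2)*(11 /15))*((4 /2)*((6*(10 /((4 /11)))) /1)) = 1106908 /3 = 368969.33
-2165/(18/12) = -4330/3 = -1443.33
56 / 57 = 0.98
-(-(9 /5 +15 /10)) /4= 33 /40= 0.82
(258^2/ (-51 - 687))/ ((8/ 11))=-20339/ 164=-124.02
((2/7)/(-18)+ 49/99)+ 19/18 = 709/462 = 1.53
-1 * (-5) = 5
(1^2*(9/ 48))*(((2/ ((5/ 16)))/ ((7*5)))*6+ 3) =2151/ 2800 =0.77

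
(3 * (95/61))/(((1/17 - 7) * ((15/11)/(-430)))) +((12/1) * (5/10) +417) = 2286272/3599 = 635.25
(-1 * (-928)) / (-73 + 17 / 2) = -1856 / 129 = -14.39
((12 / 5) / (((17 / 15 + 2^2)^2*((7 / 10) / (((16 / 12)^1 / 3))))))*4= 9600 / 41503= 0.23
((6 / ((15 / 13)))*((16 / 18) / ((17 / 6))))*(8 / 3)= 3328 / 765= 4.35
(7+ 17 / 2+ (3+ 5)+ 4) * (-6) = -165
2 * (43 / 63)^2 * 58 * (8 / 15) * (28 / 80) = 428968 / 42525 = 10.09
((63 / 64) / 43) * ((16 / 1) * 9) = 567 / 172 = 3.30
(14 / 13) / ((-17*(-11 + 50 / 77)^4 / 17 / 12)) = -5905710888 / 5245376157853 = -0.00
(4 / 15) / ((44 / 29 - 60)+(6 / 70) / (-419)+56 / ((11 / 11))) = -340228 / 3167901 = -0.11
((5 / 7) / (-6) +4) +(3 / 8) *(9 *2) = 893 / 84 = 10.63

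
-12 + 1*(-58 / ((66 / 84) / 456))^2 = 137101352532 / 121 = 1133069029.19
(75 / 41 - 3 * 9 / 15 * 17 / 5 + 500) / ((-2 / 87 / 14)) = -309434118 / 1025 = -301886.94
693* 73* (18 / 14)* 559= 36359037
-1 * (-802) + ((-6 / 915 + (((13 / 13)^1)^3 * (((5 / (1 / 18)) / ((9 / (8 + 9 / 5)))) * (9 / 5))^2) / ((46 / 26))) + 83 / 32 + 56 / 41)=846453246049 / 46018400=18393.80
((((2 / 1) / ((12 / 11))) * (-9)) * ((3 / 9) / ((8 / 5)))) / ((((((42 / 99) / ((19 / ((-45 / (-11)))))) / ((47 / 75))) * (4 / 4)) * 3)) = -1188583 / 151200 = -7.86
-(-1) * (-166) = -166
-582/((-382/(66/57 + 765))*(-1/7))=-29652609/3629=-8171.01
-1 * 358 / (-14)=179 / 7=25.57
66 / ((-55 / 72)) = -432 / 5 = -86.40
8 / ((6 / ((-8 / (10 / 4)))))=-4.27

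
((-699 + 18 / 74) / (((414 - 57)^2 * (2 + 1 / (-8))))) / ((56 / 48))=-137888 / 55015485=-0.00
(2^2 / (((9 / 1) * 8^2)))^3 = 1 / 2985984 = 0.00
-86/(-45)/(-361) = -86/16245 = -0.01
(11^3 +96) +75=1502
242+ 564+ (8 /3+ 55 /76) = 184541 /228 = 809.39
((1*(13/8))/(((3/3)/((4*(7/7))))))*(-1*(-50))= 325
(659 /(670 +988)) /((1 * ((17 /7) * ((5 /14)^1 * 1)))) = 32291 /70465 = 0.46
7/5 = 1.40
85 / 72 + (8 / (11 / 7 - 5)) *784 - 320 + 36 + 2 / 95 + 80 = -13899781 / 6840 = -2032.13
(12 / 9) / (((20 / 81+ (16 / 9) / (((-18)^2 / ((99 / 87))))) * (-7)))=-2349 / 3122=-0.75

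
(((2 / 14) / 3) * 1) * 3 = 0.14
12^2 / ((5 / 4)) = 576 / 5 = 115.20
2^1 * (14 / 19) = 28 / 19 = 1.47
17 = 17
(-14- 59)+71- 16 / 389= -794 / 389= -2.04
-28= -28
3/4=0.75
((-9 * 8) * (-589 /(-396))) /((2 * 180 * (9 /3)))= -589 /5940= -0.10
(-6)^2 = 36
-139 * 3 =-417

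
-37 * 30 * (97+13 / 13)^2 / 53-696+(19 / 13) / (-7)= -973457855 / 4823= -201836.59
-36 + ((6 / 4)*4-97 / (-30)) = -803 / 30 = -26.77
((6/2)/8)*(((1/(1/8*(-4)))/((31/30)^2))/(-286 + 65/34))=22950/9282299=0.00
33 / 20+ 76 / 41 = 2873 / 820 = 3.50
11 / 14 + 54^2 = 40835 / 14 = 2916.79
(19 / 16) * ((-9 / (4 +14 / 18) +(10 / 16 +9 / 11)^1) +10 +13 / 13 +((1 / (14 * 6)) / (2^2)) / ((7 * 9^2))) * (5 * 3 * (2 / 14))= 90395964745 / 3364187904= 26.87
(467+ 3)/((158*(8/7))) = 1645/632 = 2.60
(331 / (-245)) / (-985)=331 / 241325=0.00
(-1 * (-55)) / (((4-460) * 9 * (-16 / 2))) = 55 / 32832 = 0.00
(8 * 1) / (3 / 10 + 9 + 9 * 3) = 80 / 363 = 0.22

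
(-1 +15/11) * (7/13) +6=6.20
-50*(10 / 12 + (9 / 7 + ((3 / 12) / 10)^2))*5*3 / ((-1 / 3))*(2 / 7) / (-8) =-1068315 / 6272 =-170.33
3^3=27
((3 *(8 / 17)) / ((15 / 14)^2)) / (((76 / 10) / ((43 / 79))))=33712 / 382755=0.09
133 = 133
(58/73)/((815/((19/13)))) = 1102/773435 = 0.00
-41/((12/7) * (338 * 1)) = -287/4056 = -0.07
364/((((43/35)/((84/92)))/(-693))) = -185405220/989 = -187467.36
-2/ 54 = -1/ 27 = -0.04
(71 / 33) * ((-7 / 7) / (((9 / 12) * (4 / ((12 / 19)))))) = -284 / 627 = -0.45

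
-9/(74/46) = -207/37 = -5.59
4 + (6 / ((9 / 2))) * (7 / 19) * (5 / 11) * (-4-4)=1388 / 627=2.21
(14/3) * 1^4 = 14/3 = 4.67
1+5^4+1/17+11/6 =64045/102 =627.89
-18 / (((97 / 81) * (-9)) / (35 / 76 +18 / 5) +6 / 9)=124983 / 13801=9.06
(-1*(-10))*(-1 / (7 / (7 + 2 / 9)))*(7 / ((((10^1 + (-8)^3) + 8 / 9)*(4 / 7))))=455 / 1804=0.25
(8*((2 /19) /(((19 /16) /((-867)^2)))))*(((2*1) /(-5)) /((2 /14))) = -2694053376 /1805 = -1492550.35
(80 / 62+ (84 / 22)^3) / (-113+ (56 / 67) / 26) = -2046822128 / 4059876095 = -0.50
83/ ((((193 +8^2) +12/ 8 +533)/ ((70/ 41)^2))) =813400/ 2661023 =0.31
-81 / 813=-27 / 271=-0.10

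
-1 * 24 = -24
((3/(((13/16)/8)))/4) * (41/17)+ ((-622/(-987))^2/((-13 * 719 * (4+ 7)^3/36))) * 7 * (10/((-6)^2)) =524201484439288/29433064684023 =17.81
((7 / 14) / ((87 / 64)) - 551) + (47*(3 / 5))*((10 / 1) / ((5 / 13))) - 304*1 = -52823 / 435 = -121.43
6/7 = 0.86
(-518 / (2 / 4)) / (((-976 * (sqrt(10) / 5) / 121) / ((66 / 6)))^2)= -2294171495 / 476288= -4816.77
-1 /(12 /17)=-17 /12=-1.42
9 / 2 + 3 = 15 / 2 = 7.50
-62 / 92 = -31 / 46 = -0.67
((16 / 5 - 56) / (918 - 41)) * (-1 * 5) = 264 / 877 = 0.30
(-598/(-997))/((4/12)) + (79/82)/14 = 2138275/1144556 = 1.87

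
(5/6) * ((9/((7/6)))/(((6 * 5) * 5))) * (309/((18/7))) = 103/20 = 5.15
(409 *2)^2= 669124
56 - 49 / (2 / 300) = -7294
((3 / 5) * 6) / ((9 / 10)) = 4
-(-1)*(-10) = -10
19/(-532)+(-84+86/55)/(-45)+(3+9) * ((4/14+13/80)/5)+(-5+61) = 145708/2475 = 58.87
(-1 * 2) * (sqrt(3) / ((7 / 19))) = -38 * sqrt(3) / 7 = -9.40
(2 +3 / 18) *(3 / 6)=13 / 12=1.08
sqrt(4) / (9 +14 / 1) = 2 / 23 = 0.09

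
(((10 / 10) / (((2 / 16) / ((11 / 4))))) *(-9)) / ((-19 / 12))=2376 / 19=125.05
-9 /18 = -1 /2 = -0.50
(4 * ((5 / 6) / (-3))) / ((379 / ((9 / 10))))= -1 / 379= -0.00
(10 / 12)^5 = 3125 / 7776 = 0.40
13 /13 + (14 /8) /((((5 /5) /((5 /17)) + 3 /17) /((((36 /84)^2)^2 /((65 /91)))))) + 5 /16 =79581 /59584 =1.34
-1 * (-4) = 4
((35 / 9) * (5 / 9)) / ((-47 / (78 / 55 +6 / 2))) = -105 / 517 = -0.20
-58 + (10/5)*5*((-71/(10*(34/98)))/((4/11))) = -42213/68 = -620.78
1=1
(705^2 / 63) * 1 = 55225 / 7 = 7889.29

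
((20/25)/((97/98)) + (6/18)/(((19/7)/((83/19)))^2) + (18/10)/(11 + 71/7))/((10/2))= 49301412881/140316620700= 0.35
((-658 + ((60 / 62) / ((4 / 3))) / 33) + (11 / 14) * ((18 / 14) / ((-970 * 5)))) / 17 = -106643332409 / 2755314100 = -38.70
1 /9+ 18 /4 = 83 /18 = 4.61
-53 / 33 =-1.61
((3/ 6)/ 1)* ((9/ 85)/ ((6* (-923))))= -3/ 313820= -0.00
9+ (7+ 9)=25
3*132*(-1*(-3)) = 1188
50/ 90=5/ 9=0.56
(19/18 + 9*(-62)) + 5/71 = -711685/1278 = -556.87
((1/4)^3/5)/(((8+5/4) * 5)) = 0.00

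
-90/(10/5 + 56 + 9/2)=-1.44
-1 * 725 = -725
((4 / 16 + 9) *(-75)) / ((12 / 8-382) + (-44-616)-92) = 185 / 302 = 0.61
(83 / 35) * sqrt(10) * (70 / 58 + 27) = 67894 * sqrt(10) / 1015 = 211.53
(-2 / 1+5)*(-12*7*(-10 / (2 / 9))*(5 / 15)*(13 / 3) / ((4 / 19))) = 77805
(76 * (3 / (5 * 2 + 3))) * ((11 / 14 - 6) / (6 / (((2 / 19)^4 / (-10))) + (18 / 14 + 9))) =0.00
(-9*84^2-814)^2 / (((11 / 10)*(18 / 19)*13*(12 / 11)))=279912027.62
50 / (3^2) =50 / 9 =5.56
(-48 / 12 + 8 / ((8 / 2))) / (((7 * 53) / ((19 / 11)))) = -38 / 4081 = -0.01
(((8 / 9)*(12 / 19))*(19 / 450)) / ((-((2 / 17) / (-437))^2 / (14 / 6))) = -1545321148 / 2025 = -763121.55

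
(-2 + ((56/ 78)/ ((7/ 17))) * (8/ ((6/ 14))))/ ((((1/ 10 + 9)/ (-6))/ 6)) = -142960/ 1183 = -120.85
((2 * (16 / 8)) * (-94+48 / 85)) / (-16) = 3971 / 170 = 23.36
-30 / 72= -0.42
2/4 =0.50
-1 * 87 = -87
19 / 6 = 3.17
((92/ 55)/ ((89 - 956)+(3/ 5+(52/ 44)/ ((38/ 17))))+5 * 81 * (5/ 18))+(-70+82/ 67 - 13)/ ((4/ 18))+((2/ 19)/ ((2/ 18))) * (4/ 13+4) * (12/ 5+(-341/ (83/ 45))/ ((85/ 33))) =-113802053702831018/ 211284871148845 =-538.62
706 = 706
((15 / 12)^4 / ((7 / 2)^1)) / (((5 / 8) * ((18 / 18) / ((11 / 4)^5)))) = 20131375 / 114688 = 175.53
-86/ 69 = -1.25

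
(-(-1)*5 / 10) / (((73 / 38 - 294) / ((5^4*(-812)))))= 868.77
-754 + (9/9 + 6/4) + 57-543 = -2475/2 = -1237.50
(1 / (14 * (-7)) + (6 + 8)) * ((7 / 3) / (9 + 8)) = 457 / 238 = 1.92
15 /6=5 /2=2.50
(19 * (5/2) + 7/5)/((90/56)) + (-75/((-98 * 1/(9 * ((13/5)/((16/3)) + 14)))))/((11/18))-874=-440009357/646800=-680.29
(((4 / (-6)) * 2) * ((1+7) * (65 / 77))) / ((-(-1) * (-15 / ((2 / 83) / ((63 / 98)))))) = 1664 / 73953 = 0.02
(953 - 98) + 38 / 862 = 368524 / 431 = 855.04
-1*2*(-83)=166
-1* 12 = -12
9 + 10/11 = 109/11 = 9.91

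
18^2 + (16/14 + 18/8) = 9167/28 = 327.39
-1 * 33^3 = -35937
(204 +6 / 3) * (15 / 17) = 3090 / 17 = 181.76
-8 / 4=-2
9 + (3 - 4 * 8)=-20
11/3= 3.67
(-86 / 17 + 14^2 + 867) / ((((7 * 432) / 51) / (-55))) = -329725 / 336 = -981.32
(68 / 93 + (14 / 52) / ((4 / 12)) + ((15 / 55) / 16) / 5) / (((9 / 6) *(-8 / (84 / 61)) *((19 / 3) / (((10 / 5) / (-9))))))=11486069 / 1849624920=0.01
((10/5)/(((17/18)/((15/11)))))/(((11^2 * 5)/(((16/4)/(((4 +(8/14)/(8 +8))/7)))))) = 84672/2556851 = 0.03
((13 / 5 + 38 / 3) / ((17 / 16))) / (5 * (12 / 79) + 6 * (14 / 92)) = 6657488 / 774945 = 8.59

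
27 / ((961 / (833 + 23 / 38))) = 855279 / 36518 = 23.42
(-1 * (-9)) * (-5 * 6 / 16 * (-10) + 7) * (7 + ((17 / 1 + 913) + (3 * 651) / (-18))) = 192004.88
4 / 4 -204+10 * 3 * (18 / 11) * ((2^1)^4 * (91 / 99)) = 62797 / 121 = 518.98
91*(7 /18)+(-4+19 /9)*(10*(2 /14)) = 1373 /42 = 32.69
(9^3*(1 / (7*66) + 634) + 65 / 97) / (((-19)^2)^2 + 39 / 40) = 138083360980 / 38934993251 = 3.55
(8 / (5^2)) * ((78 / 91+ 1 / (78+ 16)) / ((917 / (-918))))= -0.28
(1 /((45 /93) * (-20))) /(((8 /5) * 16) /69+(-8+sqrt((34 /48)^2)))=1426 /95505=0.01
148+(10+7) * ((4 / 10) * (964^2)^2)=29362095891684 / 5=5872419178336.80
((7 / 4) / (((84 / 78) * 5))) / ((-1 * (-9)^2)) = -0.00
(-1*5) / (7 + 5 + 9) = -5 / 21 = -0.24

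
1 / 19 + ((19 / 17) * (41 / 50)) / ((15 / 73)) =1093223 / 242250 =4.51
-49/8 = -6.12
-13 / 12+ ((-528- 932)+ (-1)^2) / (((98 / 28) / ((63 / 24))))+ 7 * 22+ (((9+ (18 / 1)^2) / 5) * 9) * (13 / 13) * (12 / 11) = -47428 / 165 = -287.44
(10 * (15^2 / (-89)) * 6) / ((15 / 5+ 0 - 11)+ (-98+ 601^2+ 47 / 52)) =-702000 / 1671151843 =-0.00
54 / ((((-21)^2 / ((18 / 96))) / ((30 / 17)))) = 135 / 3332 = 0.04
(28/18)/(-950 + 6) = -7/4248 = -0.00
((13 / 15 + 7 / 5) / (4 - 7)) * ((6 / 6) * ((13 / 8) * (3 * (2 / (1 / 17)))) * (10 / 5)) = -3757 / 15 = -250.47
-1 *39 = -39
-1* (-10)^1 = 10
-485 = -485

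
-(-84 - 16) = 100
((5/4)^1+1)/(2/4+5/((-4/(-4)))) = 9/22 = 0.41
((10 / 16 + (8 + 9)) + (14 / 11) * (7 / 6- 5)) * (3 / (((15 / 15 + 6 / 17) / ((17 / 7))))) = 972485 / 14168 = 68.64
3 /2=1.50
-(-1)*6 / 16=3 / 8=0.38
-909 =-909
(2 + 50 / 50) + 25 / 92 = 301 / 92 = 3.27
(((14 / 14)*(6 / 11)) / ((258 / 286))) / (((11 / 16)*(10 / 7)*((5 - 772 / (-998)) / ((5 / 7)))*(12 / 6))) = 51896 / 1362713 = 0.04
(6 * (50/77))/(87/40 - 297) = -4000/302687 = -0.01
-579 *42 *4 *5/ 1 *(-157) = 76358520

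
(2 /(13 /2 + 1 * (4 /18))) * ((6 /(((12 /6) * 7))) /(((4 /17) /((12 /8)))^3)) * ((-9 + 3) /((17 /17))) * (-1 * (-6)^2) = 96702579 /13552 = 7135.67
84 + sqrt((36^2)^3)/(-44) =-10740/11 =-976.36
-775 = -775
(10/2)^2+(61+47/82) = 7099/82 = 86.57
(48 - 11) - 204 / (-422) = 7909 / 211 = 37.48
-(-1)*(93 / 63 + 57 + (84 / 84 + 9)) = 1438 / 21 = 68.48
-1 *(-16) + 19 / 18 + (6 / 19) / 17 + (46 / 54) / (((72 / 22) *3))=16163297 / 941868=17.16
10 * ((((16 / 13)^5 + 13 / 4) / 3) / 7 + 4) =668877805 / 15594306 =42.89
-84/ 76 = -21/ 19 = -1.11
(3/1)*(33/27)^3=1331/243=5.48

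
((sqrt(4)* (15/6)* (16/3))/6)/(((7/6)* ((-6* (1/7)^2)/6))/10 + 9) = 5600/11337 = 0.49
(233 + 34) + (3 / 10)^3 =267027 / 1000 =267.03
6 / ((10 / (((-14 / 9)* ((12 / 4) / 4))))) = -7 / 10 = -0.70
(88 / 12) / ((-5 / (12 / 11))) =-8 / 5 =-1.60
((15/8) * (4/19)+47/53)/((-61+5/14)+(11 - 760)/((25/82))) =-0.00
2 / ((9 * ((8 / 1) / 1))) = 1 / 36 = 0.03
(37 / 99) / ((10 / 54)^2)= 2997 / 275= 10.90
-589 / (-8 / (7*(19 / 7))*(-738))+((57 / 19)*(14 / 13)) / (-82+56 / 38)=-12627799 / 6523920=-1.94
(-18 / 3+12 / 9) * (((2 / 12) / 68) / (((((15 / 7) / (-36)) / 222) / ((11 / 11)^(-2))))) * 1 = 3626 / 85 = 42.66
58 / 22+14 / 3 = 241 / 33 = 7.30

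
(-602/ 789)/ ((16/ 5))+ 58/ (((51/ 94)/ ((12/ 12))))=3815141/ 35768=106.66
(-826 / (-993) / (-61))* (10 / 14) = -590 / 60573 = -0.01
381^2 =145161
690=690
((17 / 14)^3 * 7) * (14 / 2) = 87.73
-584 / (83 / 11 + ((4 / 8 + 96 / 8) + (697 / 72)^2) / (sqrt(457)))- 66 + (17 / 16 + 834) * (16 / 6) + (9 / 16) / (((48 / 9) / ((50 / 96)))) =201700287005184 * sqrt(457) / 47922632474087 + 1192023679819255795733 / 588873307841581056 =2114.22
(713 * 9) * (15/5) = 19251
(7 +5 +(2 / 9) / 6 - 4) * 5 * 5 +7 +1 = 5641 / 27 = 208.93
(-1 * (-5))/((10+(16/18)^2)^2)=0.04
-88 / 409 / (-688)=11 / 35174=0.00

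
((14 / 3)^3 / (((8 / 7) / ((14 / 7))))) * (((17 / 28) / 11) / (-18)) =-5831 / 10692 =-0.55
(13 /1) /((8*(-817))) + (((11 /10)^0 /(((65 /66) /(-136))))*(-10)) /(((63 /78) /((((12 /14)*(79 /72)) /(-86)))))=-17965879 /960792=-18.70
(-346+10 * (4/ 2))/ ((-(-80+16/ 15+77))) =-4890/ 29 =-168.62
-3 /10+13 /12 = 47 /60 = 0.78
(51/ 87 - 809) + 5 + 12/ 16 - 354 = -134173/ 116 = -1156.66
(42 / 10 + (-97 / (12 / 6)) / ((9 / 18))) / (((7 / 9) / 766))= -3198816 / 35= -91394.74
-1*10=-10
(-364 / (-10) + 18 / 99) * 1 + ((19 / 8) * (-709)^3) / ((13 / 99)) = -36871447554947 / 5720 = -6446057264.85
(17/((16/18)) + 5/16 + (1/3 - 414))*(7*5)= -662305/48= -13798.02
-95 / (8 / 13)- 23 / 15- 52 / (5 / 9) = -29941 / 120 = -249.51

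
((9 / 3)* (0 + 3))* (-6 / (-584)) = 27 / 292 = 0.09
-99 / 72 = -11 / 8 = -1.38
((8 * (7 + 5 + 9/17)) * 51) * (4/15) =6816/5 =1363.20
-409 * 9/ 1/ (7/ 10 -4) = 12270/ 11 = 1115.45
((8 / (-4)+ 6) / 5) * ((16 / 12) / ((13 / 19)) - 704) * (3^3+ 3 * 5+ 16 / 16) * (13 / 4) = -235468 / 3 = -78489.33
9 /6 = 1.50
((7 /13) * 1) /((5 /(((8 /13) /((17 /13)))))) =56 /1105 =0.05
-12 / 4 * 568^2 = -967872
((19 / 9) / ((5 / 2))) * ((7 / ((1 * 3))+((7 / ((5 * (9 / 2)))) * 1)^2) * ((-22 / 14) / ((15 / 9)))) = -293854 / 151875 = -1.93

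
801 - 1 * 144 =657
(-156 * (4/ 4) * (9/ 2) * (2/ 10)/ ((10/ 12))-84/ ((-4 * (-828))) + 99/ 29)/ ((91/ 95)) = -627661637/ 3641820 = -172.35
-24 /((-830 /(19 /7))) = 0.08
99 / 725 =0.14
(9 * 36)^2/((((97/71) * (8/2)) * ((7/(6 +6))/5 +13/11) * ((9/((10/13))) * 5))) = 273287520/1080677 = 252.89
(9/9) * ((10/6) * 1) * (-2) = -10/3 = -3.33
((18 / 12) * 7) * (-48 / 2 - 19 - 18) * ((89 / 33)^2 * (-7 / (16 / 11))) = 23675869 / 1056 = 22420.33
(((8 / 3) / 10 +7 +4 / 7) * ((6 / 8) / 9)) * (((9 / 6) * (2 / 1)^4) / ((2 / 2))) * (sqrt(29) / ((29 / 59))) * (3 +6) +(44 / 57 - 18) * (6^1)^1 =-1964 / 19 +291342 * sqrt(29) / 1015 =1442.37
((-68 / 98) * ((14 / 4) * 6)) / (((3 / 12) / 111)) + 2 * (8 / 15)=-679208 / 105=-6468.65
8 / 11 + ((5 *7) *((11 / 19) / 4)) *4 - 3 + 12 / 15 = 19636 / 1045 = 18.79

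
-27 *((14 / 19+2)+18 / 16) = -15849 / 152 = -104.27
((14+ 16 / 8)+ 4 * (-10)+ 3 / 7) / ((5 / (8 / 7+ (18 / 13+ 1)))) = -10593 / 637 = -16.63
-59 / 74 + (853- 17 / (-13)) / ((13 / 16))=13139533 / 12506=1050.66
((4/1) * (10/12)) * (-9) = -30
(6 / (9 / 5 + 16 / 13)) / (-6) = -65 / 197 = -0.33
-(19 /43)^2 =-361 /1849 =-0.20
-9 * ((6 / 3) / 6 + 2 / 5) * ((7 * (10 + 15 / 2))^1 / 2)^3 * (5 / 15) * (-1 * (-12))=-6066276.56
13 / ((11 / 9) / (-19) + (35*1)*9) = 2223 / 53854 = 0.04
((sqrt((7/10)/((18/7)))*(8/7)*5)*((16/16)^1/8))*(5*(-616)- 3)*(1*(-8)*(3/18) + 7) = -52411*sqrt(5)/18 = -6510.81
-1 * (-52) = 52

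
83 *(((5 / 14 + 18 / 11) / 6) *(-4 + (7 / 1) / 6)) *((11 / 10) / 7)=-433177 / 35280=-12.28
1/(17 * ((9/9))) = 1/17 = 0.06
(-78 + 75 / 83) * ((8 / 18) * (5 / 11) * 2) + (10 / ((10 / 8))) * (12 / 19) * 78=6296184 / 17347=362.96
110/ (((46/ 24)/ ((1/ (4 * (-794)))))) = -165/ 9131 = -0.02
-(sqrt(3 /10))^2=-0.30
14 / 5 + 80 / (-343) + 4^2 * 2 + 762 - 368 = 734992 / 1715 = 428.57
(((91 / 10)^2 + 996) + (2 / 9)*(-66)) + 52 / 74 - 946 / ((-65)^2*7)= 13982392729 / 13131300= 1064.81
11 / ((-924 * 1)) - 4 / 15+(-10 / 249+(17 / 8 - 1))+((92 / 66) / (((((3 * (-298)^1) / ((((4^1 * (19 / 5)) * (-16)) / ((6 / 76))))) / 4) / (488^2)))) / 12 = 1176390989294497 / 3085319160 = 381286.64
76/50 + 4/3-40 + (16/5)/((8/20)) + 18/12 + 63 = 5303/150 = 35.35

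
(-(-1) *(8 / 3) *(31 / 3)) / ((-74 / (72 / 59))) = -0.45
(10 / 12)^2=25 / 36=0.69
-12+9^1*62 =546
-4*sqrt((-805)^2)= -3220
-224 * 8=-1792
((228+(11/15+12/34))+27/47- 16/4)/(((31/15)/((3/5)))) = 65.51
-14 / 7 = -2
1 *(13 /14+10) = 153 /14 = 10.93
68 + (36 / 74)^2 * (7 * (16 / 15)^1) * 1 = 477556 / 6845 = 69.77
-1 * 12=-12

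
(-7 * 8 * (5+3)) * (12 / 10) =-2688 / 5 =-537.60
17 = 17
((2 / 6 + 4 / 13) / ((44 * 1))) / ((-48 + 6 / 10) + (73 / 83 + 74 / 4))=-10375 / 19954506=-0.00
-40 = -40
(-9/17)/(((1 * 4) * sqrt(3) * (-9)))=sqrt(3)/204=0.01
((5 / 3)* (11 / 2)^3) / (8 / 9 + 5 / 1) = 19965 / 424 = 47.09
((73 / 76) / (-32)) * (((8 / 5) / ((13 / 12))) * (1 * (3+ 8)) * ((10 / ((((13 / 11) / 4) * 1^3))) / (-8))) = 26499 / 12844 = 2.06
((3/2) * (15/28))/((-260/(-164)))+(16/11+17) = 151843/8008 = 18.96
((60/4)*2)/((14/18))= 270/7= 38.57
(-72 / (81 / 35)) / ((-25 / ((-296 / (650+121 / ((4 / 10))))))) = -33152 / 85725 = -0.39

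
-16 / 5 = -3.20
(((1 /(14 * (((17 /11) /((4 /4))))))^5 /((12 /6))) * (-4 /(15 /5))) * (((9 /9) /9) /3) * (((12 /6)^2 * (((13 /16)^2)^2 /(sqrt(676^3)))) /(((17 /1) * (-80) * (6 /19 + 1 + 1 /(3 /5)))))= 0.00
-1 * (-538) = 538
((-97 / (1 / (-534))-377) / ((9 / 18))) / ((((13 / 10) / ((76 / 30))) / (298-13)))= 742519240 / 13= 57116864.62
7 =7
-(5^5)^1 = -3125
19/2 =9.50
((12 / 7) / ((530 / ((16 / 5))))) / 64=3 / 18550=0.00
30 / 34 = 15 / 17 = 0.88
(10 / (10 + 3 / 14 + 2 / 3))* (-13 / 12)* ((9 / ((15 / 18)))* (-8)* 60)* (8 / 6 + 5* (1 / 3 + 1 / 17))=132088320 / 7769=17001.97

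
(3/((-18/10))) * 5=-25/3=-8.33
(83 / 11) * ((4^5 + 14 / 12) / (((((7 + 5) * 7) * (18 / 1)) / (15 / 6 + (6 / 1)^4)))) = 189407743 / 28512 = 6643.09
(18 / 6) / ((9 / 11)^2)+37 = 1120 / 27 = 41.48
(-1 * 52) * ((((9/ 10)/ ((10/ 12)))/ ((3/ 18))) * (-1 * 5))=8424/ 5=1684.80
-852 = -852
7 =7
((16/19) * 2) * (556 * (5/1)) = 88960/19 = 4682.11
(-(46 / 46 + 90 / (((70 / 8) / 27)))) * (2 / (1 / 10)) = -39020 / 7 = -5574.29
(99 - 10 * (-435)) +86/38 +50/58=2453121/551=4452.13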